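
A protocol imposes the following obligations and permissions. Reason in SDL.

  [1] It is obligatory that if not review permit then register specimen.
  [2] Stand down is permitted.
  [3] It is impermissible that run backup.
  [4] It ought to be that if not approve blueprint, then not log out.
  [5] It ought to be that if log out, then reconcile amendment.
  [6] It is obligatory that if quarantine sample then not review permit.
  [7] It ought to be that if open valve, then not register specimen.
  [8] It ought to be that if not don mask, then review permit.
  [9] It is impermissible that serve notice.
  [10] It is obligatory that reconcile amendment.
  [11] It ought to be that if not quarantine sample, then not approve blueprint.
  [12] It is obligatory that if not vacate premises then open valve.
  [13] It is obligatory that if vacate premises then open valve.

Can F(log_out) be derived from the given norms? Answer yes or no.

Premises 13 and 12 are O(vacate_premises → open_valve) and O(¬vacate_premises → open_valve); every ideal world satisfies vacate_premises or ¬vacate_premises, so in either case open_valve holds — hence O(open_valve).
With premise 7, O(open_valve → ¬register_specimen), the K-axiom yields O(¬register_specimen).
The contrapositive of premise 1 (O(¬review_permit → register_specimen)) is O(¬register_specimen → review_permit), and O(¬register_specimen) is already established, so O(review_permit).
Premise 6 is O(quarantine_sample → ¬review_permit); contrapositively O(review_permit → ¬quarantine_sample). Since O(review_permit) holds, K gives O(¬quarantine_sample).
Premise 11 is O(¬quarantine_sample → ¬approve_blueprint); since O(¬quarantine_sample), deontic closure gives O(¬approve_blueprint).
With premise 4, O(¬approve_blueprint → ¬log_out), the K-axiom yields O(¬log_out).
Premises 2, 3, 5, 8, 9, 10 do not contribute to this derivation.
So O(¬log_out) holds, i.e. F(log_out). The claim follows.

Yes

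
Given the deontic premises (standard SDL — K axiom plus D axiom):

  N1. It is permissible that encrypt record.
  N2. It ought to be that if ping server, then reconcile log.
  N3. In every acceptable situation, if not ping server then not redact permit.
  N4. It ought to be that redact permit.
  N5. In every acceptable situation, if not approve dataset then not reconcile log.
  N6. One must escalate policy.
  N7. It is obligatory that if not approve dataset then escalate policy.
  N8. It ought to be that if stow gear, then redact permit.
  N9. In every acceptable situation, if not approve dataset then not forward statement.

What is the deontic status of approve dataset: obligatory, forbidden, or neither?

Obligatory

From premise 4 we have O(redact_permit).
Premise 3, O(¬ping_server → ¬redact_permit), contraposes to O(redact_permit → ping_server); with O(redact_permit) we get O(ping_server).
Premise 2 is O(ping_server → reconcile_log); since O(ping_server), deontic closure gives O(reconcile_log).
Premise 5, O(¬approve_dataset → ¬reconcile_log), contraposes to O(reconcile_log → approve_dataset); with O(reconcile_log) we get O(approve_dataset).
Premises 1, 6, 7, 8, 9 do not contribute to this derivation.
Hence approve_dataset is obligatory.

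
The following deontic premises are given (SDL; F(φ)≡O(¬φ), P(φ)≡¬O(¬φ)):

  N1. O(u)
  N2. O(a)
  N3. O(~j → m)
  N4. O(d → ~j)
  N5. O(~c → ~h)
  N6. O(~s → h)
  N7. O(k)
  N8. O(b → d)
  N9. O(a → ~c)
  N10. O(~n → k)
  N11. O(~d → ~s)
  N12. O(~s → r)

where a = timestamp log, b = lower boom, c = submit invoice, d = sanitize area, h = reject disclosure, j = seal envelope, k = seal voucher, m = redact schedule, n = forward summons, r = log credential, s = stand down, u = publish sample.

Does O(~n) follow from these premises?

No

Premise 10 is O(~n → k); even if O(k) held, inferring O(~n) would be affirming the consequent — invalid.
No other premise forces O(~n). An ideal world satisfying every premise can still have ~n false, so O(~n) is not derivable.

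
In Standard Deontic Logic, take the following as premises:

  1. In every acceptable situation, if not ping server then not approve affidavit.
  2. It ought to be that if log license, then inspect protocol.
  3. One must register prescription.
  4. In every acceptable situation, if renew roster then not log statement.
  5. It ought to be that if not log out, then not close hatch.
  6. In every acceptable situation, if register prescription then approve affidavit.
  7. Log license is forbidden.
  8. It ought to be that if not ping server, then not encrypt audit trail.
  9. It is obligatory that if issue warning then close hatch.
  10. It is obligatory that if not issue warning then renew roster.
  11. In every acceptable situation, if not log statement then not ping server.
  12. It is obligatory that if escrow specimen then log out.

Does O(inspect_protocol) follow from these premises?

Premise 2 is O(log_license → inspect_protocol), but O(log_license) is not derivable from the premises, so it does not yield O(inspect_protocol).
No other premise forces O(inspect_protocol). An ideal world satisfying every premise can still have inspect_protocol false, so O(inspect_protocol) is not derivable.

No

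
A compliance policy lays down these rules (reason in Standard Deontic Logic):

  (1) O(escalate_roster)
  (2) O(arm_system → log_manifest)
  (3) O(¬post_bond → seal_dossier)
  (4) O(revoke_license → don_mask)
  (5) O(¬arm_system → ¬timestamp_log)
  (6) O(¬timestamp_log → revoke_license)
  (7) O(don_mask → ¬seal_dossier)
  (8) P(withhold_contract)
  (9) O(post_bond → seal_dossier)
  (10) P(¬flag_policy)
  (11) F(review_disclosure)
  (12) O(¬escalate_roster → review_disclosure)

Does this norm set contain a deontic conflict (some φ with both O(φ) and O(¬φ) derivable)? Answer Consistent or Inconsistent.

Consistent

Premise 12 is O(¬escalate_roster → review_disclosure), but O(¬escalate_roster) is not derivable from the premises, so it does not yield O(review_disclosure).
So O(review_disclosure) is not derivable, and the apparent clash with O(¬review_disclosure) does not arise.
A world satisfying every obligation exists (e.g. arm_system=true, don_mask=false, escalate_roster=true, flag_policy=false, log_manifest=true, post_bond=false, review_disclosure=false, revoke_license=false, seal_dossier=true, timestamp_log=true, withhold_contract=false); no atom is both obligatory and forbidden, so the set is consistent.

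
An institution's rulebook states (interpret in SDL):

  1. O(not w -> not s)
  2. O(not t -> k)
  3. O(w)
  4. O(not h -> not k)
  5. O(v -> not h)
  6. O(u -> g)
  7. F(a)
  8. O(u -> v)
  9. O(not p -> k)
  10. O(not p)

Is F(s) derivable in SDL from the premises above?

Premise 1 is O(not w -> not s), but O(not w) is not derivable from the premises, so it does not yield O(not s).
No other premise forces O(not s). An ideal world satisfying every premise can still have s true, so F(s) is not derivable.

No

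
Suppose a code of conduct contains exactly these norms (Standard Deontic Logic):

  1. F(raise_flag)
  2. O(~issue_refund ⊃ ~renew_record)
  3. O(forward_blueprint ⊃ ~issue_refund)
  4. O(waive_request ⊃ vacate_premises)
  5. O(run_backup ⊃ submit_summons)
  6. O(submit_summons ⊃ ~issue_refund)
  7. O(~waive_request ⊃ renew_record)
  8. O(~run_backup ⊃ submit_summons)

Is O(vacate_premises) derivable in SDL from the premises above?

Premises 8 and 5 are O(~run_backup ⊃ submit_summons) and O(run_backup ⊃ submit_summons); every ideal world satisfies ~run_backup or run_backup, so in either case submit_summons holds — hence O(submit_summons).
Premise 6 is O(submit_summons ⊃ ~issue_refund); since O(submit_summons), deontic closure gives O(~issue_refund).
From O(~issue_refund) and premise 2, O(~issue_refund ⊃ ~renew_record), we obtain O(~renew_record).
Premise 7 is O(~waive_request ⊃ renew_record); contrapositively O(~renew_record ⊃ waive_request). Since O(~renew_record) holds, K gives O(waive_request).
With premise 4, O(waive_request ⊃ vacate_premises), the K-axiom yields O(vacate_premises).
Premises 1, 3 do not contribute to this derivation.
So O(vacate_premises) follows.

Yes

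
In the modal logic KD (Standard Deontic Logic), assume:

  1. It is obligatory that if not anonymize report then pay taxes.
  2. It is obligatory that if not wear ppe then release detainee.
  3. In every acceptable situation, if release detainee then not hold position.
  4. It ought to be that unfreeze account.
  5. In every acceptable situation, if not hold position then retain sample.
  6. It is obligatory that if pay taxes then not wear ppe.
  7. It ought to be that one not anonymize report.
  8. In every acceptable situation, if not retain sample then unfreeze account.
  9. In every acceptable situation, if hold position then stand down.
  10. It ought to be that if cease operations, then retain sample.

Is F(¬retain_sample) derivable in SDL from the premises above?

Premise 7 states O(¬anonymize_report) outright.
From O(¬anonymize_report) and premise 1, O(¬anonymize_report → pay_taxes), we obtain O(pay_taxes).
From O(pay_taxes) and premise 6, O(pay_taxes → ¬wear_ppe), we obtain O(¬wear_ppe).
Premise 2 is O(¬wear_ppe → release_detainee); since O(¬wear_ppe), deontic closure gives O(release_detainee).
With premise 3, O(release_detainee → ¬hold_position), the K-axiom yields O(¬hold_position).
Premise 5 is O(¬hold_position → retain_sample); since O(¬hold_position), deontic closure gives O(retain_sample).
Premises 4, 8, 9, 10 do not contribute to this derivation.
So O(retain_sample) holds, i.e. F(¬retain_sample). The claim follows.

Yes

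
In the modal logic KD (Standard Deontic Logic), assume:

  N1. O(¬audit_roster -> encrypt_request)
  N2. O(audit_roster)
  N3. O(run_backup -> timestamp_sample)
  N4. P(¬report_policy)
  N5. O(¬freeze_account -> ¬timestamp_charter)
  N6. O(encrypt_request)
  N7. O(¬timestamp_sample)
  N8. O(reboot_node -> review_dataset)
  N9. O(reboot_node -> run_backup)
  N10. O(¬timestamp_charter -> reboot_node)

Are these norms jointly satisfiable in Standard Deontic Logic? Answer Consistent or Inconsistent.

Premise 1 is O(¬audit_roster -> encrypt_request); even if O(encrypt_request) held, inferring O(¬audit_roster) would be affirming the consequent — invalid.
So O(¬audit_roster) is not derivable, and the apparent clash with O(audit_roster) does not arise.
A world satisfying every obligation exists (e.g. audit_roster=true, encrypt_request=true, freeze_account=true, reboot_node=false, report_policy=false, review_dataset=false, run_backup=false, timestamp_charter=true, timestamp_sample=false); no atom is both obligatory and forbidden, so the set is consistent.

Consistent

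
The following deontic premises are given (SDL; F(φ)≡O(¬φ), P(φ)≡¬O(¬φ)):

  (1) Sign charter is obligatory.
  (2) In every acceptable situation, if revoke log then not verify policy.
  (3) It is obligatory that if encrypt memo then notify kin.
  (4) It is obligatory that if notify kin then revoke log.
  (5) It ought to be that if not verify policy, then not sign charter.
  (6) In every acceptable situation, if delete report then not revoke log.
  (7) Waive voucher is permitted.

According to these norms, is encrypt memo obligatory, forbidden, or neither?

Forbidden

Premise 1 gives O(sign_charter).
Premise 5, O(¬verify_policy → ¬sign_charter), contraposes to O(sign_charter → verify_policy); with O(sign_charter) we get O(verify_policy).
The contrapositive of premise 2 (O(revoke_log → ¬verify_policy)) is O(verify_policy → ¬revoke_log), and O(verify_policy) is already established, so O(¬revoke_log).
Premise 4, O(notify_kin → revoke_log), contraposes to O(¬revoke_log → ¬notify_kin); with O(¬revoke_log) we get O(¬notify_kin).
Premise 3, O(encrypt_memo → notify_kin), contraposes to O(¬notify_kin → ¬encrypt_memo); with O(¬notify_kin) we get O(¬encrypt_memo).
Premises 6, 7 do not contribute to this derivation.
Thus O(¬encrypt_memo), which is F(encrypt_memo): encrypt_memo is forbidden.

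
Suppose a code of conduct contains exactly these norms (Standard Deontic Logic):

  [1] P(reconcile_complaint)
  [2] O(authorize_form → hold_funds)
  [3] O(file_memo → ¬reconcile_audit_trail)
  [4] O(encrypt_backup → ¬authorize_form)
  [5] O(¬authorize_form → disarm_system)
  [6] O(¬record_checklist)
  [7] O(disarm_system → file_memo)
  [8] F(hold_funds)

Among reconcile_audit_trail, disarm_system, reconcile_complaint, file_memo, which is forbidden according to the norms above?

Premise 8 is F(hold_funds), i.e. O(¬hold_funds).
Premise 2, O(authorize_form → hold_funds), contraposes to O(¬hold_funds → ¬authorize_form); with O(¬hold_funds) we get O(¬authorize_form).
Applying K to premise 5 (O(¬authorize_form → disarm_system)) and O(¬authorize_form) yields O(disarm_system).
Premise 7 is O(disarm_system → file_memo); since O(disarm_system), deontic closure gives O(file_memo).
Premise 3 is O(file_memo → ¬reconcile_audit_trail); since O(file_memo), deontic closure gives O(¬reconcile_audit_trail).
So O(¬reconcile_audit_trail) holds, i.e. reconcile_audit_trail is forbidden. None of the other listed options is forbidden under the premises.

reconcile_audit_trail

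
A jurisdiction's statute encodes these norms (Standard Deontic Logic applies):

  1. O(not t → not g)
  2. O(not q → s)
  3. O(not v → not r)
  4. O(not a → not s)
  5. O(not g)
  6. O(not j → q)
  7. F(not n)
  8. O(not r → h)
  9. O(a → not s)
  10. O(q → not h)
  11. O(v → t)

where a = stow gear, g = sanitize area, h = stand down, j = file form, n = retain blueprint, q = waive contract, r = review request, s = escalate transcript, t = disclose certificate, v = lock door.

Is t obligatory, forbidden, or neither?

Premises 9 and 4 cover both cases: O(a → not s) and O(not a → not s). Since a ∨ not a is a tautology, O(not s) follows.
Premise 2, O(not q → s), contraposes to O(not s → q); with O(not s) we get O(q).
Applying K to premise 10 (O(q → not h)) and O(q) yields O(not h).
The contrapositive of premise 8 (O(not r → h)) is O(not h → r), and O(not h) is already established, so O(r).
The contrapositive of premise 3 (O(not v → not r)) is O(r → v), and O(r) is already established, so O(v).
Applying K to premise 11 (O(v → t)) and O(v) yields O(t).
Premises 1, 5, 6, 7 do not contribute to this derivation.
Hence t is obligatory.

Obligatory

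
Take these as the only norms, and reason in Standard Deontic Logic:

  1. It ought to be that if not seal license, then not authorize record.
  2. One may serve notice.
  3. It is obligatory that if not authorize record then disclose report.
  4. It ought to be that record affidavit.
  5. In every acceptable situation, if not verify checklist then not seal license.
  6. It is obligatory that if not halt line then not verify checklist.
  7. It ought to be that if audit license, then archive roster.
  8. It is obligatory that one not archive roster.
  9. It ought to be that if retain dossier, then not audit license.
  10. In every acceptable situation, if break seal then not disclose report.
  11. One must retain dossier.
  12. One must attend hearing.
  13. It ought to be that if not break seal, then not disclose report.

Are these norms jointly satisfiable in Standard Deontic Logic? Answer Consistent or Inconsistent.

Consistent

Premise 7 is O(audit_license → archive_roster), but O(audit_license) is not derivable from the premises, so it does not yield O(archive_roster).
So O(archive_roster) is not derivable, and the apparent clash with O(¬archive_roster) does not arise.
A world satisfying every obligation exists (e.g. archive_roster=false, attend_hearing=true, audit_license=false, authorize_record=true, break_seal=false, disclose_report=false, halt_line=true, record_affidavit=true, retain_dossier=true, seal_license=true, serve_notice=false, verify_checklist=true); no atom is both obligatory and forbidden, so the set is consistent.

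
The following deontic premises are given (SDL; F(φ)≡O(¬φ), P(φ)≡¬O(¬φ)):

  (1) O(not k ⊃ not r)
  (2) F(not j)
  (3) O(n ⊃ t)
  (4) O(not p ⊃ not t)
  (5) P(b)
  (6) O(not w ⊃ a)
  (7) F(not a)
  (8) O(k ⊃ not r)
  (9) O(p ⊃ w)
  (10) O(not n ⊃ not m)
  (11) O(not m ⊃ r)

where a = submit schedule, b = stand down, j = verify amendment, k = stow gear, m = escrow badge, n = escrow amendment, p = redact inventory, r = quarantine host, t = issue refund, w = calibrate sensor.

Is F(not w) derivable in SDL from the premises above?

By case analysis on not k: premise 1 gives O(not k ⊃ not r) and premise 8 gives O(k ⊃ not r), so O(not r) either way.
The contrapositive of premise 11 (O(not m ⊃ r)) is O(not r ⊃ m), and O(not r) is already established, so O(m).
Premise 10, O(not n ⊃ not m), contraposes to O(m ⊃ n); with O(m) we get O(n).
Premise 3 is O(n ⊃ t); since O(n), deontic closure gives O(t).
Premise 4 is O(not p ⊃ not t); contrapositively O(t ⊃ p). Since O(t) holds, K gives O(p).
Applying K to premise 9 (O(p ⊃ w)) and O(p) yields O(w).
Premises 2, 5, 6, 7 do not contribute to this derivation.
So O(w) holds, i.e. F(not w). The claim follows.

Yes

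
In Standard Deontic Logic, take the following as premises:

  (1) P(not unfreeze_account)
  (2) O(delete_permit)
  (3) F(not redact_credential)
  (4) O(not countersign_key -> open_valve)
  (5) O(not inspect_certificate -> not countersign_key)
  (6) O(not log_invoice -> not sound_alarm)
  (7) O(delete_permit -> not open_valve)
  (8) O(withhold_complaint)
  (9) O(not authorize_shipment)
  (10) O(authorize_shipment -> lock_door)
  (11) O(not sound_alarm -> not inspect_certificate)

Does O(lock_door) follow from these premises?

No

Premise 10 is O(authorize_shipment -> lock_door), but O(authorize_shipment) is not derivable from the premises, so it does not yield O(lock_door).
No other premise forces O(lock_door). An ideal world satisfying every premise can still have lock_door false, so O(lock_door) is not derivable.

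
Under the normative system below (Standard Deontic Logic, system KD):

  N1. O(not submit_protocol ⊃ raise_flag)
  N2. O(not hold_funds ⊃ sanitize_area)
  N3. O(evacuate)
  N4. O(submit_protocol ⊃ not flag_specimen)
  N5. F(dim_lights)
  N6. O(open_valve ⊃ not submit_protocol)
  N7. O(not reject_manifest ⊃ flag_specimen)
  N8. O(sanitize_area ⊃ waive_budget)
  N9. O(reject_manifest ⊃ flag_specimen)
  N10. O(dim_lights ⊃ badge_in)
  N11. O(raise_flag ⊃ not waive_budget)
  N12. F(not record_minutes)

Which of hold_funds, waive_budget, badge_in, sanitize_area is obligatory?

Premises 7 and 9 cover both cases: O(not reject_manifest ⊃ flag_specimen) and O(reject_manifest ⊃ flag_specimen). Since not reject_manifest ∨ reject_manifest is a tautology, O(flag_specimen) follows.
Premise 4, O(submit_protocol ⊃ not flag_specimen), contraposes to O(flag_specimen ⊃ not submit_protocol); with O(flag_specimen) we get O(not submit_protocol).
With premise 1, O(not submit_protocol ⊃ raise_flag), the K-axiom yields O(raise_flag).
Premise 11 is O(raise_flag ⊃ not waive_budget); since O(raise_flag), deontic closure gives O(not waive_budget).
The contrapositive of premise 8 (O(sanitize_area ⊃ waive_budget)) is O(not waive_budget ⊃ not sanitize_area), and O(not waive_budget) is already established, so O(not sanitize_area).
Premise 2, O(not hold_funds ⊃ sanitize_area), contraposes to O(not sanitize_area ⊃ hold_funds); with O(not sanitize_area) we get O(hold_funds).
So O(hold_funds) holds — hold_funds is obligatory. None of the other listed options is made obligatory by any chain of premises.

hold_funds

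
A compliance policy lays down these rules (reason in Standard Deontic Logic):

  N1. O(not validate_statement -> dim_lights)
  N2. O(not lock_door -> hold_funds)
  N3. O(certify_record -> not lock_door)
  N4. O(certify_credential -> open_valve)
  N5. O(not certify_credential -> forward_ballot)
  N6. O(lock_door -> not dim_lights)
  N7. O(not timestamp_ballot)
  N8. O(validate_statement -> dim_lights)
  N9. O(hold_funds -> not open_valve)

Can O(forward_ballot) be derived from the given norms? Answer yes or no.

Premises 8 and 1 are O(validate_statement -> dim_lights) and O(not validate_statement -> dim_lights); every ideal world satisfies validate_statement or not validate_statement, so in either case dim_lights holds — hence O(dim_lights).
Premise 6 is O(lock_door -> not dim_lights); contrapositively O(dim_lights -> not lock_door). Since O(dim_lights) holds, K gives O(not lock_door).
Applying K to premise 2 (O(not lock_door -> hold_funds)) and O(not lock_door) yields O(hold_funds).
Premise 9 is O(hold_funds -> not open_valve); since O(hold_funds), deontic closure gives O(not open_valve).
Premise 4 is O(certify_credential -> open_valve); contrapositively O(not open_valve -> not certify_credential). Since O(not open_valve) holds, K gives O(not certify_credential).
Premise 5 is O(not certify_credential -> forward_ballot); since O(not certify_credential), deontic closure gives O(forward_ballot).
Premises 3, 7 do not contribute to this derivation.
So O(forward_ballot) follows.

Yes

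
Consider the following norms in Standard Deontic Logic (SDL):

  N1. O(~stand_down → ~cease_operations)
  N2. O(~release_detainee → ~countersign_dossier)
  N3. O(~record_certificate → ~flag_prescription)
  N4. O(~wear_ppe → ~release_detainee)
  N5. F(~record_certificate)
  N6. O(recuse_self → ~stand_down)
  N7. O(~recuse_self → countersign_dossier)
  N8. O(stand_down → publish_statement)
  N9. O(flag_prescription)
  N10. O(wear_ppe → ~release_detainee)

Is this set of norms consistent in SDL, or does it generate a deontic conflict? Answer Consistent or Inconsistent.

Premise 3 is O(~record_certificate → ~flag_prescription), but O(~record_certificate) is not derivable from the premises, so it does not yield O(~flag_prescription).
So O(~flag_prescription) is not derivable, and the apparent clash with O(flag_prescription) does not arise.
A world satisfying every obligation exists (e.g. cease_operations=false, countersign_dossier=false, flag_prescription=true, publish_statement=false, record_certificate=true, recuse_self=true, release_detainee=false, stand_down=false, wear_ppe=false); no atom is both obligatory and forbidden, so the set is consistent.

Consistent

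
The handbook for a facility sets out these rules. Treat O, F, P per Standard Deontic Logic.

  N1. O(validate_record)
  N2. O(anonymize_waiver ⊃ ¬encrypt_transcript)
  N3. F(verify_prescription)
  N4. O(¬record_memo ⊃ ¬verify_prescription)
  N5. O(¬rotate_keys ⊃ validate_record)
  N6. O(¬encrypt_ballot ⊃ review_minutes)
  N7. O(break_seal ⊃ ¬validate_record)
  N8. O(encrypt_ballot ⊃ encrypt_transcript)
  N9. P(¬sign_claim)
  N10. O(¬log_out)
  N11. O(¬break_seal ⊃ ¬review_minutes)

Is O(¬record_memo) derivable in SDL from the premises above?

No

Premise 4 is O(¬record_memo ⊃ ¬verify_prescription); even if O(¬verify_prescription) held, inferring O(¬record_memo) would be affirming the consequent — invalid.
No other premise forces O(¬record_memo). An ideal world satisfying every premise can still have ¬record_memo false, so O(¬record_memo) is not derivable.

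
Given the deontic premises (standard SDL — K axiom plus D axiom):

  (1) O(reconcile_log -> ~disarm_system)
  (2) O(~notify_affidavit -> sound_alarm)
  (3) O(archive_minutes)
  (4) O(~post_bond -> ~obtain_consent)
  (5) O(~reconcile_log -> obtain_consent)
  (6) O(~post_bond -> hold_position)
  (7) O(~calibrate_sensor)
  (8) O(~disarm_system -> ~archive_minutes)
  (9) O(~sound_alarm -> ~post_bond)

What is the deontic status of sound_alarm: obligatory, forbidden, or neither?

From premise 3 we have O(archive_minutes).
Premise 8 is O(~disarm_system -> ~archive_minutes); contrapositively O(archive_minutes -> disarm_system). Since O(archive_minutes) holds, K gives O(disarm_system).
The contrapositive of premise 1 (O(reconcile_log -> ~disarm_system)) is O(disarm_system -> ~reconcile_log), and O(disarm_system) is already established, so O(~reconcile_log).
With premise 5, O(~reconcile_log -> obtain_consent), the K-axiom yields O(obtain_consent).
Premise 4, O(~post_bond -> ~obtain_consent), contraposes to O(obtain_consent -> post_bond); with O(obtain_consent) we get O(post_bond).
The contrapositive of premise 9 (O(~sound_alarm -> ~post_bond)) is O(post_bond -> sound_alarm), and O(post_bond) is already established, so O(sound_alarm).
Premises 2, 6, 7 do not contribute to this derivation.
Hence sound_alarm is obligatory.

Obligatory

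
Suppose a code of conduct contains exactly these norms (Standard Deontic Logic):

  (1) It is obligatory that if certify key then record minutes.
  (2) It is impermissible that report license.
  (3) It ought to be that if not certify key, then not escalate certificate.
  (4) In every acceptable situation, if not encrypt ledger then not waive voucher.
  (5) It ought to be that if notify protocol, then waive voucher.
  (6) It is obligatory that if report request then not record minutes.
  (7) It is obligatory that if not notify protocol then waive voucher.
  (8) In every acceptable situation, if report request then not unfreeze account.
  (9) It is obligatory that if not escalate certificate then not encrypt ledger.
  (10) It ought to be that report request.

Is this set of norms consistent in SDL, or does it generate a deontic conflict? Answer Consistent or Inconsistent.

Premises 7 and 5 are O(¬notify_protocol → waive_voucher) and O(notify_protocol → waive_voucher); every ideal world satisfies ¬notify_protocol or notify_protocol, so in either case waive_voucher holds — hence O(waive_voucher).
Premise 4, O(¬encrypt_ledger → ¬waive_voucher), contraposes to O(waive_voucher → encrypt_ledger); with O(waive_voucher) we get O(encrypt_ledger).
Premise 9 is O(¬escalate_certificate → ¬encrypt_ledger); contrapositively O(encrypt_ledger → escalate_certificate). Since O(encrypt_ledger) holds, K gives O(escalate_certificate).
The contrapositive of premise 3 (O(¬certify_key → ¬escalate_certificate)) is O(escalate_certificate → certify_key), and O(escalate_certificate) is already established, so O(certify_key).
Applying K to premise 1 (O(certify_key → record_minutes)) and O(certify_key) yields O(record_minutes).
Premise 6 is O(report_request → ¬record_minutes); contrapositively O(record_minutes → ¬report_request). Since O(record_minutes) holds, K gives O(¬report_request).
But premise 10 directly asserts O(report_request).
We now have both O(¬report_request) and O(report_request) — report_request is simultaneously obligatory and forbidden, violating the D-axiom.

Inconsistent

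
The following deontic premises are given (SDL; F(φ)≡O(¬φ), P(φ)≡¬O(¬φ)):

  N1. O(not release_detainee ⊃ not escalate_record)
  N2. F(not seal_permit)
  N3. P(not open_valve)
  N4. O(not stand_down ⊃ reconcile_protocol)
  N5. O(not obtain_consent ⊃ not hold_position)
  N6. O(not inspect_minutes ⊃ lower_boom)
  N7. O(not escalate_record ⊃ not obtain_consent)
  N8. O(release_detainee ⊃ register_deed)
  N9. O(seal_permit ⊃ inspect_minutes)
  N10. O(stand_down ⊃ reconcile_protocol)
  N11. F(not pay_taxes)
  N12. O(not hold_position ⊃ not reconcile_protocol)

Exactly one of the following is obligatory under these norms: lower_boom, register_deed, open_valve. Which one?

register_deed

Premises 10 and 4 cover both cases: O(stand_down ⊃ reconcile_protocol) and O(not stand_down ⊃ reconcile_protocol). Since stand_down ∨ not stand_down is a tautology, O(reconcile_protocol) follows.
Premise 12, O(not hold_position ⊃ not reconcile_protocol), contraposes to O(reconcile_protocol ⊃ hold_position); with O(reconcile_protocol) we get O(hold_position).
The contrapositive of premise 5 (O(not obtain_consent ⊃ not hold_position)) is O(hold_position ⊃ obtain_consent), and O(hold_position) is already established, so O(obtain_consent).
The contrapositive of premise 7 (O(not escalate_record ⊃ not obtain_consent)) is O(obtain_consent ⊃ escalate_record), and O(obtain_consent) is already established, so O(escalate_record).
Premise 1 is O(not release_detainee ⊃ not escalate_record); contrapositively O(escalate_record ⊃ release_detainee). Since O(escalate_record) holds, K gives O(release_detainee).
From O(release_detainee) and premise 8, O(release_detainee ⊃ register_deed), we obtain O(register_deed).
So O(register_deed) holds — register_deed is obligatory. None of the other listed options is made obligatory by any chain of premises.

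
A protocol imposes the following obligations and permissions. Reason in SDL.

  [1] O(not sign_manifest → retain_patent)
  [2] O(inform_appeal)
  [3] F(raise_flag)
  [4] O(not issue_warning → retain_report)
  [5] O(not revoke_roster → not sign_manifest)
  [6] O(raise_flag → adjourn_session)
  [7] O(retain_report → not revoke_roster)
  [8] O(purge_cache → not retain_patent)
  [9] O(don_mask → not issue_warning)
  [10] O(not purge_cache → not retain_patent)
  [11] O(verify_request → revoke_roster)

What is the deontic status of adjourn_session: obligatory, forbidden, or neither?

Neither

Premise 6 is O(raise_flag → adjourn_session), but O(raise_flag) is not derivable from the premises, so it does not yield O(adjourn_session).
No premise or chain of K-axiom applications forces O(adjourn_session), and none forces O(not adjourn_session). So adjourn_session is neither obligatory nor forbidden under these norms.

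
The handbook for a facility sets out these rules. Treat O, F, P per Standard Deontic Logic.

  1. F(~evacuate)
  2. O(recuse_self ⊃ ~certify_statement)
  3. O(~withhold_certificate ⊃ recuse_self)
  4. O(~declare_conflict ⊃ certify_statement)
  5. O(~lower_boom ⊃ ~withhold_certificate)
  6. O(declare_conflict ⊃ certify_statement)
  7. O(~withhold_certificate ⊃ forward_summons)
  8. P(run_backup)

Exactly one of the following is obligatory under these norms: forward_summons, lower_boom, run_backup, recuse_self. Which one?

lower_boom

By case analysis on ~declare_conflict: premise 4 gives O(~declare_conflict ⊃ certify_statement) and premise 6 gives O(declare_conflict ⊃ certify_statement), so O(certify_statement) either way.
Premise 2, O(recuse_self ⊃ ~certify_statement), contraposes to O(certify_statement ⊃ ~recuse_self); with O(certify_statement) we get O(~recuse_self).
Premise 3 is O(~withhold_certificate ⊃ recuse_self); contrapositively O(~recuse_self ⊃ withhold_certificate). Since O(~recuse_self) holds, K gives O(withhold_certificate).
Premise 5, O(~lower_boom ⊃ ~withhold_certificate), contraposes to O(withhold_certificate ⊃ lower_boom); with O(withhold_certificate) we get O(lower_boom).
So O(lower_boom) holds — lower_boom is obligatory. None of the other listed options is made obligatory by any chain of premises.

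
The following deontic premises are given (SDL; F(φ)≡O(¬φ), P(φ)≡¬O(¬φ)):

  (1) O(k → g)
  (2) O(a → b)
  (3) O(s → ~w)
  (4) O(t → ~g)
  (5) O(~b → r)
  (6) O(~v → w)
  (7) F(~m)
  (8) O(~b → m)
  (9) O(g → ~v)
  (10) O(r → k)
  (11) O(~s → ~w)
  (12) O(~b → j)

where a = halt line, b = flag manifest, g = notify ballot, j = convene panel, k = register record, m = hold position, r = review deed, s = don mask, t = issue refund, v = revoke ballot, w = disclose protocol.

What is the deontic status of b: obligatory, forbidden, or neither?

Obligatory

Premises 3 and 11 cover both cases: O(s → ~w) and O(~s → ~w). Since s ∨ ~s is a tautology, O(~w) follows.
Premise 6 is O(~v → w); contrapositively O(~w → v). Since O(~w) holds, K gives O(v).
Premise 9 is O(g → ~v); contrapositively O(v → ~g). Since O(v) holds, K gives O(~g).
The contrapositive of premise 1 (O(k → g)) is O(~g → ~k), and O(~g) is already established, so O(~k).
The contrapositive of premise 10 (O(r → k)) is O(~k → ~r), and O(~k) is already established, so O(~r).
The contrapositive of premise 5 (O(~b → r)) is O(~r → b), and O(~r) is already established, so O(b).
Premises 2, 4, 7, 8, 12 do not contribute to this derivation.
Hence b is obligatory.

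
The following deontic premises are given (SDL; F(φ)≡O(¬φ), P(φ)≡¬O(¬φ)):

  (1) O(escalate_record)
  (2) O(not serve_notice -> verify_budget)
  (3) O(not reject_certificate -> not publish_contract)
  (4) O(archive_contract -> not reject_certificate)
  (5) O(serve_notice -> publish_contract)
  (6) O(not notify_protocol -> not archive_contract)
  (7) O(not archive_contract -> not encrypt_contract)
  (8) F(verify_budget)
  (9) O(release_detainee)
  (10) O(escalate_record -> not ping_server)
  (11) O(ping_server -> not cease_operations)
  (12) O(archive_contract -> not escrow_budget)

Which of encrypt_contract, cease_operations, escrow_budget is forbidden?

encrypt_contract

F(verify_budget) at premise 8 means O(not verify_budget).
Premise 2, O(not serve_notice -> verify_budget), contraposes to O(not verify_budget -> serve_notice); with O(not verify_budget) we get O(serve_notice).
Premise 5 is O(serve_notice -> publish_contract); since O(serve_notice), deontic closure gives O(publish_contract).
The contrapositive of premise 3 (O(not reject_certificate -> not publish_contract)) is O(publish_contract -> reject_certificate), and O(publish_contract) is already established, so O(reject_certificate).
Premise 4, O(archive_contract -> not reject_certificate), contraposes to O(reject_certificate -> not archive_contract); with O(reject_certificate) we get O(not archive_contract).
Applying K to premise 7 (O(not archive_contract -> not encrypt_contract)) and O(not archive_contract) yields O(not encrypt_contract).
So O(not encrypt_contract) holds, i.e. encrypt_contract is forbidden. None of the other listed options is forbidden under the premises.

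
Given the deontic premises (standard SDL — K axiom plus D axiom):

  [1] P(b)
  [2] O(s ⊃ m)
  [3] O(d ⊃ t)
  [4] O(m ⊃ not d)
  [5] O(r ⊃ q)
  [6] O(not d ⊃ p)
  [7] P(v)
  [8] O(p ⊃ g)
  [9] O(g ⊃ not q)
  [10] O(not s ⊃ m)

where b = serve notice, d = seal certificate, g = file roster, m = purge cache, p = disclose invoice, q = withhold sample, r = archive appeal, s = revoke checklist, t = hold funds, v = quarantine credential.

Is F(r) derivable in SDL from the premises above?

Premises 2 and 10 cover both cases: O(s ⊃ m) and O(not s ⊃ m). Since s ∨ not s is a tautology, O(m) follows.
From O(m) and premise 4, O(m ⊃ not d), we obtain O(not d).
Premise 6 is O(not d ⊃ p); since O(not d), deontic closure gives O(p).
Applying K to premise 8 (O(p ⊃ g)) and O(p) yields O(g).
Applying K to premise 9 (O(g ⊃ not q)) and O(g) yields O(not q).
The contrapositive of premise 5 (O(r ⊃ q)) is O(not q ⊃ not r), and O(not q) is already established, so O(not r).
Premises 1, 3, 7 do not contribute to this derivation.
So O(not r) holds, i.e. F(r). The claim follows.

Yes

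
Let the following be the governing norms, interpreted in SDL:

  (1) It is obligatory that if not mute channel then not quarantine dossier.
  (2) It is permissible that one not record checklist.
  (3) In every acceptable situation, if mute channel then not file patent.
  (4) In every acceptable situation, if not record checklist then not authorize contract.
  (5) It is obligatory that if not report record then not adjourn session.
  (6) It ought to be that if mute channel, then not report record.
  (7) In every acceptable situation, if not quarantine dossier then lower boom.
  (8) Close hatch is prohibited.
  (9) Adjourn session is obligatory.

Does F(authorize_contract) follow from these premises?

Premise 4 is O(¬record_checklist → ¬authorize_contract), but O(¬record_checklist) is not derivable from the premises (the permission P(¬record_checklist) asserts only ¬O(record_checklist), not O(¬record_checklist)), so it does not yield O(¬authorize_contract).
No other premise forces O(¬authorize_contract). An ideal world satisfying every premise can still have authorize_contract true, so F(authorize_contract) is not derivable.

No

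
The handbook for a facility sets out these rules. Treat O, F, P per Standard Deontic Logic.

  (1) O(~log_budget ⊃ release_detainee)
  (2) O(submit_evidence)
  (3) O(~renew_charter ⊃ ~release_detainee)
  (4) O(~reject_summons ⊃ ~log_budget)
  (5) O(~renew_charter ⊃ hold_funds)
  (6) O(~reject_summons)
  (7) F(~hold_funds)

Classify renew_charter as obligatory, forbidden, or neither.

Obligatory

From premise 6 we have O(~reject_summons).
Applying K to premise 4 (O(~reject_summons ⊃ ~log_budget)) and O(~reject_summons) yields O(~log_budget).
From O(~log_budget) and premise 1, O(~log_budget ⊃ release_detainee), we obtain O(release_detainee).
The contrapositive of premise 3 (O(~renew_charter ⊃ ~release_detainee)) is O(release_detainee ⊃ renew_charter), and O(release_detainee) is already established, so O(renew_charter).
Premises 2, 5, 7 do not contribute to this derivation.
Hence renew_charter is obligatory.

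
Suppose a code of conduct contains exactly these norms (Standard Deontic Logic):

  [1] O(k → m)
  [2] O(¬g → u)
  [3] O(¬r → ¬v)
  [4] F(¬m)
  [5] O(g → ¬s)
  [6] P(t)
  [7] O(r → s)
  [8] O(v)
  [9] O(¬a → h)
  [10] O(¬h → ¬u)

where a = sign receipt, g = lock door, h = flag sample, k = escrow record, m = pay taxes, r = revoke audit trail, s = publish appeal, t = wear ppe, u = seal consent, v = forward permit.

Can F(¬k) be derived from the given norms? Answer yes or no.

No

Premise 1 is O(k → m); even if O(m) held, inferring O(k) would be affirming the consequent — invalid.
No other premise forces O(k). An ideal world satisfying every premise can still have ¬k true, so F(¬k) is not derivable.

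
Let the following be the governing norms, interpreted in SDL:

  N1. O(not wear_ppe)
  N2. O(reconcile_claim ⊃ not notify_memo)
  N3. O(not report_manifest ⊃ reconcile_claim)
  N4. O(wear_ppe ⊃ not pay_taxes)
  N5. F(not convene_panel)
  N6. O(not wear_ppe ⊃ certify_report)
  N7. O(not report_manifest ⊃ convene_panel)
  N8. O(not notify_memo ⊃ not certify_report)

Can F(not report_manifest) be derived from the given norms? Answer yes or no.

Yes

Premise 1 states O(not wear_ppe) outright.
Premise 6 is O(not wear_ppe ⊃ certify_report); since O(not wear_ppe), deontic closure gives O(certify_report).
The contrapositive of premise 8 (O(not notify_memo ⊃ not certify_report)) is O(certify_report ⊃ notify_memo), and O(certify_report) is already established, so O(notify_memo).
The contrapositive of premise 2 (O(reconcile_claim ⊃ not notify_memo)) is O(notify_memo ⊃ not reconcile_claim), and O(notify_memo) is already established, so O(not reconcile_claim).
The contrapositive of premise 3 (O(not report_manifest ⊃ reconcile_claim)) is O(not reconcile_claim ⊃ report_manifest), and O(not reconcile_claim) is already established, so O(report_manifest).
Premises 4, 5, 7 do not contribute to this derivation.
So O(report_manifest) holds, i.e. F(not report_manifest). The claim follows.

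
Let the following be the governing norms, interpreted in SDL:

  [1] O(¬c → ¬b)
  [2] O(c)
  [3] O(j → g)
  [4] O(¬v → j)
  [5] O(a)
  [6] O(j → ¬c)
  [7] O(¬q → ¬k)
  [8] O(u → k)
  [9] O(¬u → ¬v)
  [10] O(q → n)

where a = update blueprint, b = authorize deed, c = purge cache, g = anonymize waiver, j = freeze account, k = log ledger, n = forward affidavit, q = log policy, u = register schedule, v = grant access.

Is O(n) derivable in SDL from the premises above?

Yes

Premise 2 gives O(c).
Premise 6 is O(j → ¬c); contrapositively O(c → ¬j). Since O(c) holds, K gives O(¬j).
Premise 4 is O(¬v → j); contrapositively O(¬j → v). Since O(¬j) holds, K gives O(v).
Premise 9, O(¬u → ¬v), contraposes to O(v → u); with O(v) we get O(u).
Applying K to premise 8 (O(u → k)) and O(u) yields O(k).
Premise 7, O(¬q → ¬k), contraposes to O(k → q); with O(k) we get O(q).
With premise 10, O(q → n), the K-axiom yields O(n).
Premises 1, 3, 5 do not contribute to this derivation.
So O(n) follows.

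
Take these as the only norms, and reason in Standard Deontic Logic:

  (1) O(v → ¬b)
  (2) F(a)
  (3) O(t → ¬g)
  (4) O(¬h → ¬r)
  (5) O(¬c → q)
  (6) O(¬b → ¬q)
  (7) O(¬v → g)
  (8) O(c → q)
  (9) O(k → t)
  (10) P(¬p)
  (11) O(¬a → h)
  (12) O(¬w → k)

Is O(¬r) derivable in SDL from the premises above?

Premise 4 is O(¬h → ¬r), but O(¬h) is not derivable from the premises, so it does not yield O(¬r).
No other premise forces O(¬r). An ideal world satisfying every premise can still have ¬r false, so O(¬r) is not derivable.

No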